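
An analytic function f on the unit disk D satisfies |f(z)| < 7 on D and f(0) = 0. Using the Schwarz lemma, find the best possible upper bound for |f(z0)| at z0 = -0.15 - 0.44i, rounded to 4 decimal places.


Step 1: g = f/7 maps D -> D with g(0) = 0, so by the Schwarz lemma |g(z)| <= |z|, i.e. |f(z)| <= 7|z|; this is sharp (f(z) = 7z).
Step 2: |z0|^2 = (-0.15)^2 + (-0.44)^2 = 0.2161
Step 3: |z0| = sqrt(0.2161) = 0.464866
Step 4: Best bound = 7 * |z0| = 7 * 0.464866 = 3.2541

3.2541


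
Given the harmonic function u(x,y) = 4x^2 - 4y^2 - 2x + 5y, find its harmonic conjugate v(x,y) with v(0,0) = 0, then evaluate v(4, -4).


Step 1: v_x = -u_y = 8y - 5
Step 2: v_y = u_x = 8x - 2
Step 3: v = 8xy - 5x - 2y + C
Step 4: v(0,0) = 0 => C = 0
Step 5: v(4, -4) = -140

-140


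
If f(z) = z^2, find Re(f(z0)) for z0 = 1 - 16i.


Step 1: z0 = 1 - 16i
Step 2: z0^2 = 1^2 - (-16)^2 - 32i
Step 3: real part = 1 - 256 = -255

-255


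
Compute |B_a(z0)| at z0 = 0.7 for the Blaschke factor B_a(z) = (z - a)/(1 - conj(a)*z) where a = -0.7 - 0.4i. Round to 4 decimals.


Step 1: Numerator z0 - a = 0.7 - (-0.7 - 0.4i) = 1.4 + 0.4i
Step 2: Denominator 1 - conj(a)*z0 = 1 - (-0.7 + 0.4i)*0.7 = 1.49 - 0.28i
Step 3: |z0 - a|^2 = 1.4^2 + 0.4^2 = 2.12; |1 - conj(a)*z0|^2 = 1.49^2 + (-0.28)^2 = 2.2985
Step 4: |B_a(0.7)| = sqrt(2.12 / 2.2985) = sqrt(0.922341)
Step 5: = 0.9604

0.9604


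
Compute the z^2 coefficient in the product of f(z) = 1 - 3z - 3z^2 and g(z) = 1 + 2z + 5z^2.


Step 1: z^2 term in f*g comes from: (1)*(5z^2) + (-3z)*(2z) + (-3z^2)*(1)
Step 2: = 5 - 6 - 3
Step 3: = -4

-4


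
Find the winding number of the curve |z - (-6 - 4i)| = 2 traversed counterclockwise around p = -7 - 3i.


Step 1: Center c = (-6, -4), radius = 2
Step 2: |p - c|^2 = (-1)^2 + 1^2 = 2
Step 3: r^2 = 4
Step 4: |p-c| < r so winding number = 1

1


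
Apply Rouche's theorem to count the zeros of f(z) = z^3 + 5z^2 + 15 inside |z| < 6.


Step 1: On |z| = 6 the three terms have sizes |z^3| = 6^3 = 216, |5z^2| = 5*6^2 = 180, |15| = 15
Step 2: The dominant term is g(z) = z^3; let h(z) = 5z^2 + 15 so f = g + h
Step 3: On |z| = 6: |g| = 216 and |h| <= 180 + 15 = 195
Step 4: Since 216 > 195, |h| < |g| on |z| = 6, so by Rouche f has the same number of zeros as g inside |z| < 6
Step 5: g(z) = z^3 has 3 zeros (all at the origin) inside |z| < 6. Answer = 3

3


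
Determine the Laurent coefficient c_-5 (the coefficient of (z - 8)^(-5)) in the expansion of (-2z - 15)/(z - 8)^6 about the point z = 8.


Step 1: Write the numerator in powers of (z - 8): -2z - 15 = -2(z - 8) + (-2*8 - 15) = -2(z - 8) - 31
Step 2: Divide by (z - 8)^6: f(z) = -31(z - 8)^(-6) - 2(z - 8)^(-5)
Step 3: This finite sum is the Laurent series of f about z = 8.
Step 4: Coefficient of (z - 8)^(-5) = coefficient of (z - 8) in the re-centred numerator = -2

-2


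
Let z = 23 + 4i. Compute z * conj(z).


Step 1: conj(z) = 23 - 4i
Step 2: z * conj(z) = 23^2 + 4^2
Step 3: = 529 + 16 = 545

545


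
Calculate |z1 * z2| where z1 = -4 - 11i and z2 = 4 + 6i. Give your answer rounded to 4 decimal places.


Step 1: |z1| = sqrt((-4)^2 + (-11)^2) = sqrt(137)
Step 2: |z2| = sqrt(4^2 + 6^2) = sqrt(52)
Step 3: |z1*z2| = |z1|*|z2| = sqrt(137) * sqrt(52) = sqrt(137 * 52) = sqrt(7124)
Step 4: = 84.4038

84.4038


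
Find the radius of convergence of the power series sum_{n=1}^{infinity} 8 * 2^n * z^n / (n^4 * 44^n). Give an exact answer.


Step 1: General term a_n = 8 * 2^n / (n^4 * 44^n)
Step 2: By the root test, |a_n|^(1/n) = 8^(1/n) * 2 / (n^(4/n) * 44) -> 2/44 as n -> infinity (since 8^(1/n) -> 1 and n^(4/n) -> 1)
Step 3: R = 1/lim|a_n|^(1/n) = 44/2 = 22

22


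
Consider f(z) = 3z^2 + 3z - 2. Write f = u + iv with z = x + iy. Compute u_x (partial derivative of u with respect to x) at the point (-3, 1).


Step 1: f(z) = 3(x+iy)^2 + 3(x+iy) - 2
Step 2: u = 3(x^2 - y^2) + 3x - 2
Step 3: u_x = 6x + 3
Step 4: At (-3, 1): u_x = -18 + 3 = -15

-15


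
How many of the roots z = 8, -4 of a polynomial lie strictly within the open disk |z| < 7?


Step 1: Check each root:
  z = 8: |8| = 8 >= 7
  z = -4: |-4| = 4 < 7
Step 2: Count = 1

1


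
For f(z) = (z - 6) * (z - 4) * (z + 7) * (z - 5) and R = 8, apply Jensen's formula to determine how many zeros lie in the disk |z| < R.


Jensen's formula: (1/2pi)*integral log|f(Re^it)|dt = log|f(0)| + sum_{|a_k|<R} log(R/|a_k|)
Step 1: f(0) = (-6) * (-4) * 7 * (-5) = -840
Step 2: log|f(0)| = log|6| + log|4| + log|-7| + log|5| = 6.7334
Step 3: Zeros inside |z| < 8: 6, 4, -7, 5
Step 4: Jensen sum = log(8/6) + log(8/4) + log(8/7) + log(8/5) = 1.5844
Step 5: n(R) = number of terms in the Jensen sum = count of zeros inside |z| < 8 = 4

4


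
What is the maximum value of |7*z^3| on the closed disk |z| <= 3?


Step 1: On |z| = 3, |f(z)| = 7 * |z|^3 = 7 * 3^3
Step 2: By maximum modulus principle, maximum is on boundary.
Step 3: Maximum = 7 * 27 = 189

189


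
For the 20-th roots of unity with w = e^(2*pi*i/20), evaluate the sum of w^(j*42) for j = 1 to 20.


Step 1: The sum sum_{j=1}^{n} w^(k*j) equals n if n | k, else 0.
Step 2: Here n = 20, k = 42
Step 3: Does n divide k? 20 | 42 -> False
Step 4: Sum = 0

0


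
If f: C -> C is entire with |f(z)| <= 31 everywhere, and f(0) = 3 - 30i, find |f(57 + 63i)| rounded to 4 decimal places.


Step 1: By Liouville's theorem, a bounded entire function is constant.
Step 2: f(z) = f(0) = 3 - 30i for all z.
Step 3: |f(w)| = |3 - 30i| = sqrt(9 + 900)
Step 4: = 30.1496

30.1496


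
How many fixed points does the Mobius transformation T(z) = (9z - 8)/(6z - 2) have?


Step 1: Fixed points satisfy T(z) = z
Step 2: 6z^2 - 11z + 8 = 0
Step 3: Discriminant = (-11)^2 - 4*6*8 = -71
Step 4: Number of fixed points = 2

2


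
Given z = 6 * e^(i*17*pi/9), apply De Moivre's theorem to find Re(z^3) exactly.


Step 1: By De Moivre's theorem, z^3 = 6^3 * e^(i*3*17*pi/9) = 216 * (cos(17*pi/3) + i*sin(17*pi/3))
Step 2: |z|^3 = 6^3 = 216
Step 3: Reduce the angle mod 2*pi: 17*pi/3 - 4*pi = 5*pi/3
Step 4: cos(5*pi/3) = 1/2
Step 5: Re(z^3) = 216 * 1/2 = 108

108


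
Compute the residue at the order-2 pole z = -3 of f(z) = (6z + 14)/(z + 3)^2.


Step 1: Pole of order 2 at z = -3
Step 2: Res = lim d/dz [(z + 3)^2 * f(z)] as z -> -3
Step 3: (z + 3)^2 * f(z) = 6z + 14
Step 4: d/dz[6z + 14] = 6

6


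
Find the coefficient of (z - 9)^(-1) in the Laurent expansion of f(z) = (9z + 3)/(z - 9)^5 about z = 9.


Step 1: Write the numerator in powers of (z - 9): 9z + 3 = 9(z - 9) + (9*9 + 3) = 9(z - 9) + 84
Step 2: Divide by (z - 9)^5: f(z) = 84(z - 9)^(-5) + 9(z - 9)^(-4)
Step 3: This finite sum is the Laurent series of f about z = 9.
Step 4: Only the powers -5 and -4 appear, so the coefficient of (z - 9)^(-1) = 0

0


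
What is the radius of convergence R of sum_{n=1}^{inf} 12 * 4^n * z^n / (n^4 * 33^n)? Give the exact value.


Step 1: General term a_n = 12 * 4^n / (n^4 * 33^n)
Step 2: By the root test, |a_n|^(1/n) = 12^(1/n) * 4 / (n^(4/n) * 33) -> 4/33 as n -> infinity (since 12^(1/n) -> 1 and n^(4/n) -> 1)
Step 3: R = 1/lim|a_n|^(1/n) = 33/4

33/4


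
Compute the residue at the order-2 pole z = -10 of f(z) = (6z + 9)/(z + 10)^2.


Step 1: Pole of order 2 at z = -10
Step 2: Res = lim d/dz [(z + 10)^2 * f(z)] as z -> -10
Step 3: (z + 10)^2 * f(z) = 6z + 9
Step 4: d/dz[6z + 9] = 6

6


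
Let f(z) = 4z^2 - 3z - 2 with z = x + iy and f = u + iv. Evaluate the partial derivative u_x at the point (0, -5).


Step 1: f(z) = 4(x+iy)^2 - 3(x+iy) - 2
Step 2: u = 4(x^2 - y^2) - 3x - 2
Step 3: u_x = 8x - 3
Step 4: At (0, -5): u_x = 0 - 3 = -3

-3


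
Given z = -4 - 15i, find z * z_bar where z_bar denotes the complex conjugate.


Step 1: conj(z) = -4 + 15i
Step 2: z * conj(z) = (-4)^2 + (-15)^2
Step 3: = 16 + 225 = 241

241


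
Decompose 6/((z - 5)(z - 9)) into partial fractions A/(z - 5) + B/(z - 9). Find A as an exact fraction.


Step 1: Multiply both sides by (z - 5) and set z = 5
Step 2: A = 6 / (5 - 9)
Step 3: A = 6 / (-4)
Step 4: A = -3/2

-3/2


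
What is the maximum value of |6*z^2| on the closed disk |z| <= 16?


Step 1: On |z| = 16, |f(z)| = 6 * |z|^2 = 6 * 16^2
Step 2: By maximum modulus principle, maximum is on boundary.
Step 3: Maximum = 6 * 256 = 1536

1536


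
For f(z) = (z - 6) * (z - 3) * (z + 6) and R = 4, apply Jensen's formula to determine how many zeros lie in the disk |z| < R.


Jensen's formula: (1/2pi)*integral log|f(Re^it)|dt = log|f(0)| + sum_{|a_k|<R} log(R/|a_k|)
Step 1: f(0) = (-6) * (-3) * 6 = 108
Step 2: log|f(0)| = log|6| + log|3| + log|-6| = 4.6821
Step 3: Zeros inside |z| < 4: 3
Step 4: Jensen sum = log(4/3) = 0.2877
Step 5: n(R) = number of terms in the Jensen sum = count of zeros inside |z| < 4 = 1

1


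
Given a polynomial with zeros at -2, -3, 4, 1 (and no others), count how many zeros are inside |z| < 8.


Step 1: Check each root:
  z = -2: |-2| = 2 < 8
  z = -3: |-3| = 3 < 8
  z = 4: |4| = 4 < 8
  z = 1: |1| = 1 < 8
Step 2: Count = 4

4


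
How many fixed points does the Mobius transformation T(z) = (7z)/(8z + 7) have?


Step 1: Fixed points satisfy T(z) = z
Step 2: 8z^2 = 0
Step 3: Discriminant = 0^2 - 4*8*0 = 0
Step 4: Number of fixed points = 1

1


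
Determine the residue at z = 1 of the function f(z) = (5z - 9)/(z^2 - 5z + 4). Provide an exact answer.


Step 1: Q(z) = z^2 - 5z + 4 = (z - 1)(z - 4)
Step 2: Q'(z) = 2z - 5
Step 3: Q'(1) = -3, P(1) = -4
Step 4: Res = P(1)/Q'(1) = -4/(-3) = 4/3

4/3


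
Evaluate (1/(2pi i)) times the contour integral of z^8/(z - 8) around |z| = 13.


Step 1: f(z) = z^8, a = 8 is inside |z| = 13
Step 2: By Cauchy integral formula: (1/(2pi*i)) * integral = f(a)
Step 3: f(8) = 8^8 = 16777216

16777216


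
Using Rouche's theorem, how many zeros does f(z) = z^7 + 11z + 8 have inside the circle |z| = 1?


Step 1: On |z| = 1 the three terms have sizes |z^7| = 1^7 = 1, |11z| = 11*1 = 11, |8| = 8
Step 2: The dominant term is g(z) = 11z; let h(z) = z^7 + 8 so f = g + h
Step 3: On |z| = 1: |g| = 11 and |h| <= 1 + 8 = 9
Step 4: Since 11 > 9, |h| < |g| on |z| = 1, so by Rouche f has the same number of zeros as g inside |z| < 1
Step 5: g(z) = 11z has 1 zero (at the origin, multiplicity 1) inside |z| < 1. Answer = 1

1


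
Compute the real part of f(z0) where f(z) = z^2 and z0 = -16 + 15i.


Step 1: z0 = -16 + 15i
Step 2: z0^2 = (-16)^2 - 15^2 - 480i
Step 3: real part = 256 - 225 = 31

31


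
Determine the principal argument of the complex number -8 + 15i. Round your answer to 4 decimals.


Step 1: z = -8 + 15i
Step 2: arg(z) = atan2(15, -8)
Step 3: arg(z) = 2.0608

2.0608


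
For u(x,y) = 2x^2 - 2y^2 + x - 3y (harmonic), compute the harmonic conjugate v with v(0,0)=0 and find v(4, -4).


Step 1: v_x = -u_y = 4y + 3
Step 2: v_y = u_x = 4x + 1
Step 3: v = 4xy + 3x + y + C
Step 4: v(0,0) = 0 => C = 0
Step 5: v(4, -4) = -56

-56


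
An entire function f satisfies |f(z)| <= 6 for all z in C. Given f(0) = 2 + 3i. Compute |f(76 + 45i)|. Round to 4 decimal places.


Step 1: By Liouville's theorem, a bounded entire function is constant.
Step 2: f(z) = f(0) = 2 + 3i for all z.
Step 3: |f(w)| = |2 + 3i| = sqrt(4 + 9)
Step 4: = 3.6056

3.6056


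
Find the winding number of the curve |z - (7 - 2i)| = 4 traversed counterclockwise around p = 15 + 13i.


Step 1: Center c = (7, -2), radius = 4
Step 2: |p - c|^2 = 8^2 + 15^2 = 289
Step 3: r^2 = 16
Step 4: |p-c| > r so winding number = 0

0


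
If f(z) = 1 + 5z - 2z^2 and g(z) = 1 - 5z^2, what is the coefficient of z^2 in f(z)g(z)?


Step 1: z^2 term in f*g comes from: (1)*(-5z^2) + (5z)*(0) + (-2z^2)*(1)
Step 2: = -5 + 0 - 2
Step 3: = -7

-7


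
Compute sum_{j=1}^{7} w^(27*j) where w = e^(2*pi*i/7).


Step 1: The sum sum_{j=1}^{n} w^(k*j) equals n if n | k, else 0.
Step 2: Here n = 7, k = 27
Step 3: Does n divide k? 7 | 27 -> False
Step 4: Sum = 0

0


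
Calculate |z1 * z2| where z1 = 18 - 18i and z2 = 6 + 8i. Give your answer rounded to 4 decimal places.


Step 1: |z1| = sqrt(18^2 + (-18)^2) = sqrt(648)
Step 2: |z2| = sqrt(6^2 + 8^2) = sqrt(100)
Step 3: |z1*z2| = |z1|*|z2| = sqrt(648) * sqrt(100) = sqrt(648 * 100) = sqrt(64800)
Step 4: = 254.5584

254.5584


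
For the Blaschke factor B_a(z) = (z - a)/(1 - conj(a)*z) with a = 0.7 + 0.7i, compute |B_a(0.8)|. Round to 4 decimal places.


Step 1: Numerator z0 - a = 0.8 - (0.7 + 0.7i) = 0.1 - 0.7i
Step 2: Denominator 1 - conj(a)*z0 = 1 - (0.7 - 0.7i)*0.8 = 0.44 + 0.56i
Step 3: |z0 - a|^2 = 0.1^2 + (-0.7)^2 = 0.5; |1 - conj(a)*z0|^2 = 0.44^2 + 0.56^2 = 0.5072
Step 4: |B_a(0.8)| = sqrt(0.5 / 0.5072) = sqrt(0.985804)
Step 5: = 0.9929

0.9929


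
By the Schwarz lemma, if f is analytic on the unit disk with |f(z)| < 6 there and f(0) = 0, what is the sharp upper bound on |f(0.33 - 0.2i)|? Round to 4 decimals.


Step 1: g = f/6 maps D -> D with g(0) = 0, so by the Schwarz lemma |g(z)| <= |z|, i.e. |f(z)| <= 6|z|; this is sharp (f(z) = 6z).
Step 2: |z0|^2 = 0.33^2 + (-0.2)^2 = 0.1489
Step 3: |z0| = sqrt(0.1489) = 0.385876
Step 4: Best bound = 6 * |z0| = 6 * 0.385876 = 2.3153

2.3153


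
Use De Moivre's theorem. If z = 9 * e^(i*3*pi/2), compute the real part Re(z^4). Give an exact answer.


Step 1: By De Moivre's theorem, z^4 = 9^4 * e^(i*4*3*pi/2) = 6561 * (cos(6*pi) + i*sin(6*pi))
Step 2: |z|^4 = 9^4 = 6561
Step 3: Reduce the angle mod 2*pi: 6*pi - 6*pi = 0
Step 4: cos(0) = 1
Step 5: Re(z^4) = 6561 * 1 = 6561

6561


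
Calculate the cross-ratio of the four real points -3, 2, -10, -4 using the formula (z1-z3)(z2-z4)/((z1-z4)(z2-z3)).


Step 1: (z1-z3)(z2-z4) = 7 * 6 = 42
Step 2: (z1-z4)(z2-z3) = 1 * 12 = 12
Step 3: Cross-ratio = 42/12 = 7/2

7/2


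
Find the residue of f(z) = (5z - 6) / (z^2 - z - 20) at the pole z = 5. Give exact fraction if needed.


Step 1: Q(z) = z^2 - z - 20 = (z - 5)(z + 4)
Step 2: Q'(z) = 2z - 1
Step 3: Q'(5) = 9, P(5) = 19
Step 4: Res = P(5)/Q'(5) = 19/9 = 19/9

19/9


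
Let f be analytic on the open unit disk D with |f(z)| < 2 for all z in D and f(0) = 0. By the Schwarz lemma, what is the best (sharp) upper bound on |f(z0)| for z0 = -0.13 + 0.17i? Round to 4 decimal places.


Step 1: g = f/2 maps D -> D with g(0) = 0, so by the Schwarz lemma |g(z)| <= |z|, i.e. |f(z)| <= 2|z|; this is sharp (f(z) = 2z).
Step 2: |z0|^2 = (-0.13)^2 + 0.17^2 = 0.0458
Step 3: |z0| = sqrt(0.0458) = 0.214009
Step 4: Best bound = 2 * |z0| = 2 * 0.214009 = 0.428

0.428


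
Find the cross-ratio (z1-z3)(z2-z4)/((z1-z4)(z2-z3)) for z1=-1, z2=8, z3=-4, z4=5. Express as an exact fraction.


Step 1: (z1-z3)(z2-z4) = 3 * 3 = 9
Step 2: (z1-z4)(z2-z3) = (-6) * 12 = -72
Step 3: Cross-ratio = -9/72 = -1/8

-1/8


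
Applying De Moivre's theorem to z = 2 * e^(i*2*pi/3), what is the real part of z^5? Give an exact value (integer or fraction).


Step 1: By De Moivre's theorem, z^5 = 2^5 * e^(i*5*2*pi/3) = 32 * (cos(10*pi/3) + i*sin(10*pi/3))
Step 2: |z|^5 = 2^5 = 32
Step 3: Reduce the angle mod 2*pi: 10*pi/3 - 2*pi = 4*pi/3
Step 4: cos(4*pi/3) = -1/2
Step 5: Re(z^5) = 32 * (-1/2) = -16

-16


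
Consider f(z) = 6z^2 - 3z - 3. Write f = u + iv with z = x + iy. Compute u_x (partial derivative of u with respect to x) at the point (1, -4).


Step 1: f(z) = 6(x+iy)^2 - 3(x+iy) - 3
Step 2: u = 6(x^2 - y^2) - 3x - 3
Step 3: u_x = 12x - 3
Step 4: At (1, -4): u_x = 12 - 3 = 9

9


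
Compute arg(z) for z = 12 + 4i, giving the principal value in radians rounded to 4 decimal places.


Step 1: z = 12 + 4i
Step 2: arg(z) = atan2(4, 12)
Step 3: arg(z) = 0.3218

0.3218


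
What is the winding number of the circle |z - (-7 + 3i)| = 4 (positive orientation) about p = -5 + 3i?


Step 1: Center c = (-7, 3), radius = 4
Step 2: |p - c|^2 = 2^2 + 0^2 = 4
Step 3: r^2 = 16
Step 4: |p-c| < r so winding number = 1

1


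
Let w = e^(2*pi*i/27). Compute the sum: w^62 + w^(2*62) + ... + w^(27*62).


Step 1: The sum sum_{j=1}^{n} w^(k*j) equals n if n | k, else 0.
Step 2: Here n = 27, k = 62
Step 3: Does n divide k? 27 | 62 -> False
Step 4: Sum = 0

0


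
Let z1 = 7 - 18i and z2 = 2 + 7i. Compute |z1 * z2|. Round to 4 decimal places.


Step 1: |z1| = sqrt(7^2 + (-18)^2) = sqrt(373)
Step 2: |z2| = sqrt(2^2 + 7^2) = sqrt(53)
Step 3: |z1*z2| = |z1|*|z2| = sqrt(373) * sqrt(53) = sqrt(373 * 53) = sqrt(19769)
Step 4: = 140.6023

140.6023


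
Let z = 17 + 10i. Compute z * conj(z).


Step 1: conj(z) = 17 - 10i
Step 2: z * conj(z) = 17^2 + 10^2
Step 3: = 289 + 100 = 389

389


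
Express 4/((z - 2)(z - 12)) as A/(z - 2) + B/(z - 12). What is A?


Step 1: Multiply both sides by (z - 2) and set z = 2
Step 2: A = 4 / (2 - 12)
Step 3: A = 4 / (-10)
Step 4: A = -2/5

-2/5


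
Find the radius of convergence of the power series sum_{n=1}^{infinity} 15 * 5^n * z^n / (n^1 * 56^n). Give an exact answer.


Step 1: General term a_n = 15 * 5^n / (n^1 * 56^n)
Step 2: By the root test, |a_n|^(1/n) = 15^(1/n) * 5 / (n^(1/n) * 56) -> 5/56 as n -> infinity (since 15^(1/n) -> 1 and n^(1/n) -> 1)
Step 3: R = 1/lim|a_n|^(1/n) = 56/5

56/5


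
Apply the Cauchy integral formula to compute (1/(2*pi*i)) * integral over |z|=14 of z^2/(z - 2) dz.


Step 1: f(z) = z^2, a = 2 is inside |z| = 14
Step 2: By Cauchy integral formula: (1/(2pi*i)) * integral = f(a)
Step 3: f(2) = 2^2 = 4

4


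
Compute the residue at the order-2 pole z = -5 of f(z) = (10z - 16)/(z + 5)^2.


Step 1: Pole of order 2 at z = -5
Step 2: Res = lim d/dz [(z + 5)^2 * f(z)] as z -> -5
Step 3: (z + 5)^2 * f(z) = 10z - 16
Step 4: d/dz[10z - 16] = 10

10


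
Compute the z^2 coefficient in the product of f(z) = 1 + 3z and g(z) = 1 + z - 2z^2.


Step 1: z^2 term in f*g comes from: (1)*(-2z^2) + (3z)*(z) + (0)*(1)
Step 2: = -2 + 3 + 0
Step 3: = 1

1


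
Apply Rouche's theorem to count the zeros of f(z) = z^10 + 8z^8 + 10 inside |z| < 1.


Step 1: On |z| = 1 the three terms have sizes |z^10| = 1^10 = 1, |8z^8| = 8*1^8 = 8, |10| = 10
Step 2: The dominant term is g(z) = 10; let h(z) = z^10 + 8z^8 so f = g + h
Step 3: On |z| = 1: |g| = 10 and |h| <= 1 + 8 = 9
Step 4: Since 10 > 9, |h| < |g| on |z| = 1, so by Rouche f has the same number of zeros as g inside |z| < 1
Step 5: g(z) = 10 is a nonzero constant with no zeros inside |z| < 1. Answer = 0

0


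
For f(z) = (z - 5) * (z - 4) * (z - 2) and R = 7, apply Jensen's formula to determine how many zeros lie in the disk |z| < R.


Jensen's formula: (1/2pi)*integral log|f(Re^it)|dt = log|f(0)| + sum_{|a_k|<R} log(R/|a_k|)
Step 1: f(0) = (-5) * (-4) * (-2) = -40
Step 2: log|f(0)| = log|5| + log|4| + log|2| = 3.6889
Step 3: Zeros inside |z| < 7: 5, 4, 2
Step 4: Jensen sum = log(7/5) + log(7/4) + log(7/2) = 2.1489
Step 5: n(R) = number of terms in the Jensen sum = count of zeros inside |z| < 7 = 3

3


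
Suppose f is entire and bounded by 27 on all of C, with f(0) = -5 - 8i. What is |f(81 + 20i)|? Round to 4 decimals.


Step 1: By Liouville's theorem, a bounded entire function is constant.
Step 2: f(z) = f(0) = -5 - 8i for all z.
Step 3: |f(w)| = |-5 - 8i| = sqrt(25 + 64)
Step 4: = 9.434

9.434


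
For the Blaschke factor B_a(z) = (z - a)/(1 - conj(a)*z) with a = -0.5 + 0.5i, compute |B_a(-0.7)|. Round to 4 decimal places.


Step 1: Numerator z0 - a = -0.7 - (-0.5 + 0.5i) = -0.2 - 0.5i
Step 2: Denominator 1 - conj(a)*z0 = 1 - (-0.5 - 0.5i)*(-0.7) = 0.65 - 0.35i
Step 3: |z0 - a|^2 = (-0.2)^2 + (-0.5)^2 = 0.29; |1 - conj(a)*z0|^2 = 0.65^2 + (-0.35)^2 = 0.545
Step 4: |B_a(-0.7)| = sqrt(0.29 / 0.545) = sqrt(0.53211)
Step 5: = 0.7295

0.7295


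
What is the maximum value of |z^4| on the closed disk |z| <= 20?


Step 1: On |z| = 20, |f(z)| = |z|^4 = 20^4
Step 2: By maximum modulus principle, maximum is on boundary.
Step 3: Maximum = 160000 = 160000

160000


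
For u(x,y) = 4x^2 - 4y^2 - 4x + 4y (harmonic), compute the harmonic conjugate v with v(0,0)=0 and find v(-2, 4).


Step 1: v_x = -u_y = 8y - 4
Step 2: v_y = u_x = 8x - 4
Step 3: v = 8xy - 4x - 4y + C
Step 4: v(0,0) = 0 => C = 0
Step 5: v(-2, 4) = -72

-72


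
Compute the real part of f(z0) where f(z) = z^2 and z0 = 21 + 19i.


Step 1: z0 = 21 + 19i
Step 2: z0^2 = 21^2 - 19^2 + 798i
Step 3: real part = 441 - 361 = 80

80


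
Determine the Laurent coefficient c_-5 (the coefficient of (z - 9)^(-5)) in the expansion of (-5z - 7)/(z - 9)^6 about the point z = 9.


Step 1: Write the numerator in powers of (z - 9): -5z - 7 = -5(z - 9) + (-5*9 - 7) = -5(z - 9) - 52
Step 2: Divide by (z - 9)^6: f(z) = -52(z - 9)^(-6) - 5(z - 9)^(-5)
Step 3: This finite sum is the Laurent series of f about z = 9.
Step 4: Coefficient of (z - 9)^(-5) = coefficient of (z - 9) in the re-centred numerator = -5

-5


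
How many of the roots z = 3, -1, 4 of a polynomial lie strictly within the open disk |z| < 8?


Step 1: Check each root:
  z = 3: |3| = 3 < 8
  z = -1: |-1| = 1 < 8
  z = 4: |4| = 4 < 8
Step 2: Count = 3

3


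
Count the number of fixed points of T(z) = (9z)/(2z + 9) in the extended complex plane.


Step 1: Fixed points satisfy T(z) = z
Step 2: 2z^2 = 0
Step 3: Discriminant = 0^2 - 4*2*0 = 0
Step 4: Number of fixed points = 1

1


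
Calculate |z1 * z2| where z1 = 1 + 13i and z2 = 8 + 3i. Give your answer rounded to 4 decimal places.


Step 1: |z1| = sqrt(1^2 + 13^2) = sqrt(170)
Step 2: |z2| = sqrt(8^2 + 3^2) = sqrt(73)
Step 3: |z1*z2| = |z1|*|z2| = sqrt(170) * sqrt(73) = sqrt(170 * 73) = sqrt(12410)
Step 4: = 111.4002

111.4002


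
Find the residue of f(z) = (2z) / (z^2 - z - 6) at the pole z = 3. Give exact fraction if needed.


Step 1: Q(z) = z^2 - z - 6 = (z - 3)(z + 2)
Step 2: Q'(z) = 2z - 1
Step 3: Q'(3) = 5, P(3) = 6
Step 4: Res = P(3)/Q'(3) = 6/5 = 6/5

6/5


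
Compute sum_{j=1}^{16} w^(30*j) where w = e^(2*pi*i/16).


Step 1: The sum sum_{j=1}^{n} w^(k*j) equals n if n | k, else 0.
Step 2: Here n = 16, k = 30
Step 3: Does n divide k? 16 | 30 -> False
Step 4: Sum = 0

0


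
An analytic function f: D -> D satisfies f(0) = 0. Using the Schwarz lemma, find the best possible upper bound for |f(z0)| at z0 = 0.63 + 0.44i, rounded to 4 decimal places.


Step 1: Schwarz lemma: if f: D -> D is analytic with f(0) = 0, then |f(z)| <= |z| for all z in D, and this is sharp (f(z) = z).
Step 2: |z0|^2 = 0.63^2 + 0.44^2 = 0.5905
Step 3: |z0| = sqrt(0.5905) = 0.76844
Step 4: Best bound = |z0| = 0.7684

0.7684


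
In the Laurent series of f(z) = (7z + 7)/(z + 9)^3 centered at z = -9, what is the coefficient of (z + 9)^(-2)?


Step 1: Write the numerator in powers of (z + 9): 7z + 7 = 7(z + 9) + (7*(-9) + 7) = 7(z + 9) - 56
Step 2: Divide by (z + 9)^3: f(z) = -56(z + 9)^(-3) + 7(z + 9)^(-2)
Step 3: This finite sum is the Laurent series of f about z = -9.
Step 4: Coefficient of (z + 9)^(-2) = coefficient of (z + 9) in the re-centred numerator = 7

7


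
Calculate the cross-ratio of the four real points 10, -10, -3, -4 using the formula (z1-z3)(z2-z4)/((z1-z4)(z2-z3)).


Step 1: (z1-z3)(z2-z4) = 13 * (-6) = -78
Step 2: (z1-z4)(z2-z3) = 14 * (-7) = -98
Step 3: Cross-ratio = 78/98 = 39/49

39/49


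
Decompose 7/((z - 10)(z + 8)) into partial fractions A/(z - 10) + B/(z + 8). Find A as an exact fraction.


Step 1: Multiply both sides by (z - 10) and set z = 10
Step 2: A = 7 / (10 + 8)
Step 3: A = 7 / 18
Step 4: A = 7/18

7/18


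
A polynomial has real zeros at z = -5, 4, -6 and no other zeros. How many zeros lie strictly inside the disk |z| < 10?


Step 1: Check each root:
  z = -5: |-5| = 5 < 10
  z = 4: |4| = 4 < 10
  z = -6: |-6| = 6 < 10
Step 2: Count = 3

3


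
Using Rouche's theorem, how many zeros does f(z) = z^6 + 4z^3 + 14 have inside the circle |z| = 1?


Step 1: On |z| = 1 the three terms have sizes |z^6| = 1^6 = 1, |4z^3| = 4*1^3 = 4, |14| = 14
Step 2: The dominant term is g(z) = 14; let h(z) = z^6 + 4z^3 so f = g + h
Step 3: On |z| = 1: |g| = 14 and |h| <= 1 + 4 = 5
Step 4: Since 14 > 5, |h| < |g| on |z| = 1, so by Rouche f has the same number of zeros as g inside |z| < 1
Step 5: g(z) = 14 is a nonzero constant with no zeros inside |z| < 1. Answer = 0

0


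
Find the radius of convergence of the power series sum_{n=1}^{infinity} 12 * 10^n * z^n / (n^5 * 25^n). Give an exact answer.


Step 1: General term a_n = 12 * 10^n / (n^5 * 25^n)
Step 2: By the root test, |a_n|^(1/n) = 12^(1/n) * 10 / (n^(5/n) * 25) -> 10/25 as n -> infinity (since 12^(1/n) -> 1 and n^(5/n) -> 1)
Step 3: R = 1/lim|a_n|^(1/n) = 25/10 = 5/2

5/2


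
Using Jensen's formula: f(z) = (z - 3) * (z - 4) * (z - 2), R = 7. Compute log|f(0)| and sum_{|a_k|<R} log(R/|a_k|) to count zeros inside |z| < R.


Jensen's formula: (1/2pi)*integral log|f(Re^it)|dt = log|f(0)| + sum_{|a_k|<R} log(R/|a_k|)
Step 1: f(0) = (-3) * (-4) * (-2) = -24
Step 2: log|f(0)| = log|3| + log|4| + log|2| = 3.1781
Step 3: Zeros inside |z| < 7: 3, 4, 2
Step 4: Jensen sum = log(7/3) + log(7/4) + log(7/2) = 2.6597
Step 5: n(R) = number of terms in the Jensen sum = count of zeros inside |z| < 7 = 3

3


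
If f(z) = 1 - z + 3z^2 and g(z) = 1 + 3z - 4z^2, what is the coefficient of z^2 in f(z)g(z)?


Step 1: z^2 term in f*g comes from: (1)*(-4z^2) + (-z)*(3z) + (3z^2)*(1)
Step 2: = -4 - 3 + 3
Step 3: = -4

-4


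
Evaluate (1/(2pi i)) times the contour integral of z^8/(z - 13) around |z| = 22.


Step 1: f(z) = z^8, a = 13 is inside |z| = 22
Step 2: By Cauchy integral formula: (1/(2pi*i)) * integral = f(a)
Step 3: f(13) = 13^8 = 815730721

815730721


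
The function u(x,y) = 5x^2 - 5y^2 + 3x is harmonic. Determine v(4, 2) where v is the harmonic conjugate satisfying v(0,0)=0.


Step 1: v_x = -u_y = 10y + 0
Step 2: v_y = u_x = 10x + 3
Step 3: v = 10xy + 3y + C
Step 4: v(0,0) = 0 => C = 0
Step 5: v(4, 2) = 86

86


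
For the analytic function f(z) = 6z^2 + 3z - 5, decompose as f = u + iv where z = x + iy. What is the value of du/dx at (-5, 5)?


Step 1: f(z) = 6(x+iy)^2 + 3(x+iy) - 5
Step 2: u = 6(x^2 - y^2) + 3x - 5
Step 3: u_x = 12x + 3
Step 4: At (-5, 5): u_x = -60 + 3 = -57

-57


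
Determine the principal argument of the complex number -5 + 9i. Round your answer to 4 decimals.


Step 1: z = -5 + 9i
Step 2: arg(z) = atan2(9, -5)
Step 3: arg(z) = 2.0779

2.0779


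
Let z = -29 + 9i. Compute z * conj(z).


Step 1: conj(z) = -29 - 9i
Step 2: z * conj(z) = (-29)^2 + 9^2
Step 3: = 841 + 81 = 922

922


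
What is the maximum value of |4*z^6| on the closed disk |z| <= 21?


Step 1: On |z| = 21, |f(z)| = 4 * |z|^6 = 4 * 21^6
Step 2: By maximum modulus principle, maximum is on boundary.
Step 3: Maximum = 4 * 85766121 = 343064484

343064484


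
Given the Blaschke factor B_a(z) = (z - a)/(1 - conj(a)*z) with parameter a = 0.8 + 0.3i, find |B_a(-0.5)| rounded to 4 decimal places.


Step 1: Numerator z0 - a = -0.5 - (0.8 + 0.3i) = -1.3 - 0.3i
Step 2: Denominator 1 - conj(a)*z0 = 1 - (0.8 - 0.3i)*(-0.5) = 1.4 - 0.15i
Step 3: |z0 - a|^2 = (-1.3)^2 + (-0.3)^2 = 1.78; |1 - conj(a)*z0|^2 = 1.4^2 + (-0.15)^2 = 1.9825
Step 4: |B_a(-0.5)| = sqrt(1.78 / 1.9825) = sqrt(0.897856)
Step 5: = 0.9476

0.9476


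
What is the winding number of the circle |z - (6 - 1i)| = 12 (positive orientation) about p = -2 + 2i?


Step 1: Center c = (6, -1), radius = 12
Step 2: |p - c|^2 = (-8)^2 + 3^2 = 73
Step 3: r^2 = 144
Step 4: |p-c| < r so winding number = 1

1


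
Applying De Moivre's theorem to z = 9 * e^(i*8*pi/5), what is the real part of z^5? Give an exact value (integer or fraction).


Step 1: By De Moivre's theorem, z^5 = 9^5 * e^(i*5*8*pi/5) = 59049 * (cos(8*pi) + i*sin(8*pi))
Step 2: |z|^5 = 9^5 = 59049
Step 3: Reduce the angle mod 2*pi: 8*pi - 8*pi = 0
Step 4: cos(0) = 1
Step 5: Re(z^5) = 59049 * 1 = 59049

59049


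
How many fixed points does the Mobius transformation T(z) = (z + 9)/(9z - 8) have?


Step 1: Fixed points satisfy T(z) = z
Step 2: 9z^2 - 9z - 9 = 0
Step 3: Discriminant = (-9)^2 - 4*9*(-9) = 405
Step 4: Number of fixed points = 2

2


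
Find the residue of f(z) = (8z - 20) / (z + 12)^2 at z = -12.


Step 1: Pole of order 2 at z = -12
Step 2: Res = lim d/dz [(z + 12)^2 * f(z)] as z -> -12
Step 3: (z + 12)^2 * f(z) = 8z - 20
Step 4: d/dz[8z - 20] = 8

8


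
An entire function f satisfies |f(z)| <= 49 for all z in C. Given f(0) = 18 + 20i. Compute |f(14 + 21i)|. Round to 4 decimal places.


Step 1: By Liouville's theorem, a bounded entire function is constant.
Step 2: f(z) = f(0) = 18 + 20i for all z.
Step 3: |f(w)| = |18 + 20i| = sqrt(324 + 400)
Step 4: = 26.9072

26.9072


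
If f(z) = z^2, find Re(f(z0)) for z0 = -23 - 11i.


Step 1: z0 = -23 - 11i
Step 2: z0^2 = (-23)^2 - (-11)^2 + 506i
Step 3: real part = 529 - 121 = 408

408


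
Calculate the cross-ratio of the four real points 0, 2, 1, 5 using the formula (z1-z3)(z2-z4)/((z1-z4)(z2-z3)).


Step 1: (z1-z3)(z2-z4) = (-1) * (-3) = 3
Step 2: (z1-z4)(z2-z3) = (-5) * 1 = -5
Step 3: Cross-ratio = -3/5 = -3/5

-3/5


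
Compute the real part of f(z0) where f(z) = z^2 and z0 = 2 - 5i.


Step 1: z0 = 2 - 5i
Step 2: z0^2 = 2^2 - (-5)^2 - 20i
Step 3: real part = 4 - 25 = -21

-21


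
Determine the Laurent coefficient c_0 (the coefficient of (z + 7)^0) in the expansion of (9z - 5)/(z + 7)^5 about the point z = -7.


Step 1: Write the numerator in powers of (z + 7): 9z - 5 = 9(z + 7) + (9*(-7) - 5) = 9(z + 7) - 68
Step 2: Divide by (z + 7)^5: f(z) = -68(z + 7)^(-5) + 9(z + 7)^(-4)
Step 3: This finite sum is the Laurent series of f about z = -7.
Step 4: Only the powers -5 and -4 appear, so the coefficient of (z + 7)^0 = 0

0


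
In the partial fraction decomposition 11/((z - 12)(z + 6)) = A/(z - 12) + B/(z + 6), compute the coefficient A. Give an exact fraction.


Step 1: Multiply both sides by (z - 12) and set z = 12
Step 2: A = 11 / (12 + 6)
Step 3: A = 11 / 18
Step 4: A = 11/18

11/18


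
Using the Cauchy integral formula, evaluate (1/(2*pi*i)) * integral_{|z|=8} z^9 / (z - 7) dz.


Step 1: f(z) = z^9, a = 7 is inside |z| = 8
Step 2: By Cauchy integral formula: (1/(2pi*i)) * integral = f(a)
Step 3: f(7) = 7^9 = 40353607

40353607


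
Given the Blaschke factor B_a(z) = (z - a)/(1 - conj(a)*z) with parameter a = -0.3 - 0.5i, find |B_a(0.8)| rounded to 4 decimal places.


Step 1: Numerator z0 - a = 0.8 - (-0.3 - 0.5i) = 1.1 + 0.5i
Step 2: Denominator 1 - conj(a)*z0 = 1 - (-0.3 + 0.5i)*0.8 = 1.24 - 0.4i
Step 3: |z0 - a|^2 = 1.1^2 + 0.5^2 = 1.46; |1 - conj(a)*z0|^2 = 1.24^2 + (-0.4)^2 = 1.6976
Step 4: |B_a(0.8)| = sqrt(1.46 / 1.6976) = sqrt(0.860038)
Step 5: = 0.9274

0.9274


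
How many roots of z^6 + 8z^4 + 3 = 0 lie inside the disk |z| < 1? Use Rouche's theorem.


Step 1: On |z| = 1 the three terms have sizes |z^6| = 1^6 = 1, |8z^4| = 8*1^4 = 8, |3| = 3
Step 2: The dominant term is g(z) = 8z^4; let h(z) = z^6 + 3 so f = g + h
Step 3: On |z| = 1: |g| = 8 and |h| <= 1 + 3 = 4
Step 4: Since 8 > 4, |h| < |g| on |z| = 1, so by Rouche f has the same number of zeros as g inside |z| < 1
Step 5: g(z) = 8z^4 has 4 zeros (at the origin, multiplicity 4) inside |z| < 1. Answer = 4

4


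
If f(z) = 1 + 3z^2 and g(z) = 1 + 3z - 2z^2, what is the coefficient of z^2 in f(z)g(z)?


Step 1: z^2 term in f*g comes from: (1)*(-2z^2) + (0)*(3z) + (3z^2)*(1)
Step 2: = -2 + 0 + 3
Step 3: = 1

1


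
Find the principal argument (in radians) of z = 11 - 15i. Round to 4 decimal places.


Step 1: z = 11 - 15i
Step 2: arg(z) = atan2(-15, 11)
Step 3: arg(z) = -0.938

-0.938


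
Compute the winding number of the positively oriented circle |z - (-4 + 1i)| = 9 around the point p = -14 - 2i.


Step 1: Center c = (-4, 1), radius = 9
Step 2: |p - c|^2 = (-10)^2 + (-3)^2 = 109
Step 3: r^2 = 81
Step 4: |p-c| > r so winding number = 0

0


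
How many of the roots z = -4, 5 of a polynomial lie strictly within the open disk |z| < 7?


Step 1: Check each root:
  z = -4: |-4| = 4 < 7
  z = 5: |5| = 5 < 7
Step 2: Count = 2

2


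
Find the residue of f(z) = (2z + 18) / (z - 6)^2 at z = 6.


Step 1: Pole of order 2 at z = 6
Step 2: Res = lim d/dz [(z - 6)^2 * f(z)] as z -> 6
Step 3: (z - 6)^2 * f(z) = 2z + 18
Step 4: d/dz[2z + 18] = 2

2


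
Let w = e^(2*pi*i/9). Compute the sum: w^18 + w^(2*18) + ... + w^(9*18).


Step 1: The sum sum_{j=1}^{n} w^(k*j) equals n if n | k, else 0.
Step 2: Here n = 9, k = 18
Step 3: Does n divide k? 9 | 18 -> True
Step 4: Sum = 9

9


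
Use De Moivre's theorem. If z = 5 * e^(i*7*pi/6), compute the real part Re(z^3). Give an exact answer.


Step 1: By De Moivre's theorem, z^3 = 5^3 * e^(i*3*7*pi/6) = 125 * (cos(7*pi/2) + i*sin(7*pi/2))
Step 2: |z|^3 = 5^3 = 125
Step 3: Reduce the angle mod 2*pi: 7*pi/2 - 2*pi = 3*pi/2
Step 4: cos(3*pi/2) = 0
Step 5: Re(z^3) = 125 * 0 = 0

0


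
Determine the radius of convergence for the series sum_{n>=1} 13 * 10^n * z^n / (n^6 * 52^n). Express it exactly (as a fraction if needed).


Step 1: General term a_n = 13 * 10^n / (n^6 * 52^n)
Step 2: By the root test, |a_n|^(1/n) = 13^(1/n) * 10 / (n^(6/n) * 52) -> 10/52 as n -> infinity (since 13^(1/n) -> 1 and n^(6/n) -> 1)
Step 3: R = 1/lim|a_n|^(1/n) = 52/10 = 26/5

26/5


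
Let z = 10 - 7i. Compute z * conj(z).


Step 1: conj(z) = 10 + 7i
Step 2: z * conj(z) = 10^2 + (-7)^2
Step 3: = 100 + 49 = 149

149


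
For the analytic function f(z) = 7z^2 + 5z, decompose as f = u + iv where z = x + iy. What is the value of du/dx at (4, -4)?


Step 1: f(z) = 7(x+iy)^2 + 5(x+iy) + 0
Step 2: u = 7(x^2 - y^2) + 5x + 0
Step 3: u_x = 14x + 5
Step 4: At (4, -4): u_x = 56 + 5 = 61

61


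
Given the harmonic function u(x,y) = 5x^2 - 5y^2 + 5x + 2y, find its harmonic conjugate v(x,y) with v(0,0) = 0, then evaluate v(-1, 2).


Step 1: v_x = -u_y = 10y - 2
Step 2: v_y = u_x = 10x + 5
Step 3: v = 10xy - 2x + 5y + C
Step 4: v(0,0) = 0 => C = 0
Step 5: v(-1, 2) = -8

-8


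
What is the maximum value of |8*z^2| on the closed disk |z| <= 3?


Step 1: On |z| = 3, |f(z)| = 8 * |z|^2 = 8 * 3^2
Step 2: By maximum modulus principle, maximum is on boundary.
Step 3: Maximum = 8 * 9 = 72

72


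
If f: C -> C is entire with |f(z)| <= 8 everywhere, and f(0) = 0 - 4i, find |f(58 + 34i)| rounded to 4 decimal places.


Step 1: By Liouville's theorem, a bounded entire function is constant.
Step 2: f(z) = f(0) = 0 - 4i for all z.
Step 3: |f(w)| = |0 - 4i| = sqrt(0 + 16)
Step 4: = 4.0

4.0


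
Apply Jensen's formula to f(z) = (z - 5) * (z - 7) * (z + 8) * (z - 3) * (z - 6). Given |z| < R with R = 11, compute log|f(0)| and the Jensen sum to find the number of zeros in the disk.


Jensen's formula: (1/2pi)*integral log|f(Re^it)|dt = log|f(0)| + sum_{|a_k|<R} log(R/|a_k|)
Step 1: f(0) = (-5) * (-7) * 8 * (-3) * (-6) = 5040
Step 2: log|f(0)| = log|5| + log|7| + log|-8| + log|3| + log|6| = 8.5252
Step 3: Zeros inside |z| < 11: 5, 7, -8, 3, 6
Step 4: Jensen sum = log(11/5) + log(11/7) + log(11/8) + log(11/3) + log(11/6) = 3.4643
Step 5: n(R) = number of terms in the Jensen sum = count of zeros inside |z| < 11 = 5

5


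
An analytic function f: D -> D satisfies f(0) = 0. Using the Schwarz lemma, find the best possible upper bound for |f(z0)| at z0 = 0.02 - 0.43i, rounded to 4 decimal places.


Step 1: Schwarz lemma: if f: D -> D is analytic with f(0) = 0, then |f(z)| <= |z| for all z in D, and this is sharp (f(z) = z).
Step 2: |z0|^2 = 0.02^2 + (-0.43)^2 = 0.1853
Step 3: |z0| = sqrt(0.1853) = 0.430465
Step 4: Best bound = |z0| = 0.4305

0.4305


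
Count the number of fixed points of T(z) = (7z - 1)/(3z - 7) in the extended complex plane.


Step 1: Fixed points satisfy T(z) = z
Step 2: 3z^2 - 14z + 1 = 0
Step 3: Discriminant = (-14)^2 - 4*3*1 = 184
Step 4: Number of fixed points = 2

2


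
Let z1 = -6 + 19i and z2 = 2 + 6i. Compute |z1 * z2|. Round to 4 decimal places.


Step 1: |z1| = sqrt((-6)^2 + 19^2) = sqrt(397)
Step 2: |z2| = sqrt(2^2 + 6^2) = sqrt(40)
Step 3: |z1*z2| = |z1|*|z2| = sqrt(397) * sqrt(40) = sqrt(397 * 40) = sqrt(15880)
Step 4: = 126.0159

126.0159


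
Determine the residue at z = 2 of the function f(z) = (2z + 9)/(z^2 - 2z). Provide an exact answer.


Step 1: Q(z) = z^2 - 2z = (z - 2)(z)
Step 2: Q'(z) = 2z - 2
Step 3: Q'(2) = 2, P(2) = 13
Step 4: Res = P(2)/Q'(2) = 13/2 = 13/2

13/2


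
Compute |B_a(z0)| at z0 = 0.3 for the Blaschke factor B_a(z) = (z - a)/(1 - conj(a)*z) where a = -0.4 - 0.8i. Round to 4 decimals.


Step 1: Numerator z0 - a = 0.3 - (-0.4 - 0.8i) = 0.7 + 0.8i
Step 2: Denominator 1 - conj(a)*z0 = 1 - (-0.4 + 0.8i)*0.3 = 1.12 - 0.24i
Step 3: |z0 - a|^2 = 0.7^2 + 0.8^2 = 1.13; |1 - conj(a)*z0|^2 = 1.12^2 + (-0.24)^2 = 1.312
Step 4: |B_a(0.3)| = sqrt(1.13 / 1.312) = sqrt(0.86128)
Step 5: = 0.9281

0.9281


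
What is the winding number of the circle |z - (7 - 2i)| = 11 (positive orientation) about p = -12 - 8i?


Step 1: Center c = (7, -2), radius = 11
Step 2: |p - c|^2 = (-19)^2 + (-6)^2 = 397
Step 3: r^2 = 121
Step 4: |p-c| > r so winding number = 0

0


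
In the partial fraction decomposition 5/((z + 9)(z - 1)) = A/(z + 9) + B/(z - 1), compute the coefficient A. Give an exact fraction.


Step 1: Multiply both sides by (z + 9) and set z = -9
Step 2: A = 5 / (-9 - 1)
Step 3: A = 5 / (-10)
Step 4: A = -1/2

-1/2


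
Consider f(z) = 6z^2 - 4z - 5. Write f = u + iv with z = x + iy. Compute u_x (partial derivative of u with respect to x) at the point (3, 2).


Step 1: f(z) = 6(x+iy)^2 - 4(x+iy) - 5
Step 2: u = 6(x^2 - y^2) - 4x - 5
Step 3: u_x = 12x - 4
Step 4: At (3, 2): u_x = 36 - 4 = 32

32


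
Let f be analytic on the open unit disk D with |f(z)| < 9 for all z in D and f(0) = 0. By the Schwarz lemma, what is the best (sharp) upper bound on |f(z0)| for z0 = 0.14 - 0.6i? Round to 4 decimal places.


Step 1: g = f/9 maps D -> D with g(0) = 0, so by the Schwarz lemma |g(z)| <= |z|, i.e. |f(z)| <= 9|z|; this is sharp (f(z) = 9z).
Step 2: |z0|^2 = 0.14^2 + (-0.6)^2 = 0.3796
Step 3: |z0| = sqrt(0.3796) = 0.616117
Step 4: Best bound = 9 * |z0| = 9 * 0.616117 = 5.5451

5.5451


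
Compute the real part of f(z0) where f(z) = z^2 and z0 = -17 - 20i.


Step 1: z0 = -17 - 20i
Step 2: z0^2 = (-17)^2 - (-20)^2 + 680i
Step 3: real part = 289 - 400 = -111

-111


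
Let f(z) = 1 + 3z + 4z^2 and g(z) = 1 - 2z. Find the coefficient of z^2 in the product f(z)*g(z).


Step 1: z^2 term in f*g comes from: (1)*(0) + (3z)*(-2z) + (4z^2)*(1)
Step 2: = 0 - 6 + 4
Step 3: = -2

-2


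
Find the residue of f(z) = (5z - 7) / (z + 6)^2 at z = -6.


Step 1: Pole of order 2 at z = -6
Step 2: Res = lim d/dz [(z + 6)^2 * f(z)] as z -> -6
Step 3: (z + 6)^2 * f(z) = 5z - 7
Step 4: d/dz[5z - 7] = 5

5


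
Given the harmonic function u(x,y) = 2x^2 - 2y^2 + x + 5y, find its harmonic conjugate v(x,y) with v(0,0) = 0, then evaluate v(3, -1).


Step 1: v_x = -u_y = 4y - 5
Step 2: v_y = u_x = 4x + 1
Step 3: v = 4xy - 5x + y + C
Step 4: v(0,0) = 0 => C = 0
Step 5: v(3, -1) = -28

-28


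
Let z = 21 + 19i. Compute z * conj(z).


Step 1: conj(z) = 21 - 19i
Step 2: z * conj(z) = 21^2 + 19^2
Step 3: = 441 + 361 = 802

802


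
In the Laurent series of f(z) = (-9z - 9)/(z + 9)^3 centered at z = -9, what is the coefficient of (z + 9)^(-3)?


Step 1: Write the numerator in powers of (z + 9): -9z - 9 = -9(z + 9) + (-9*(-9) - 9) = -9(z + 9) + 72
Step 2: Divide by (z + 9)^3: f(z) = 72(z + 9)^(-3) - 9(z + 9)^(-2)
Step 3: This finite sum is the Laurent series of f about z = -9.
Step 4: Coefficient of (z + 9)^(-3) = -9*(-9) - 9 = 72

72


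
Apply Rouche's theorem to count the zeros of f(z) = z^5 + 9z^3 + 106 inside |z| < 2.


Step 1: On |z| = 2 the three terms have sizes |z^5| = 2^5 = 32, |9z^3| = 9*2^3 = 72, |106| = 106
Step 2: The dominant term is g(z) = 106; let h(z) = z^5 + 9z^3 so f = g + h
Step 3: On |z| = 2: |g| = 106 and |h| <= 32 + 72 = 104
Step 4: Since 106 > 104, |h| < |g| on |z| = 2, so by Rouche f has the same number of zeros as g inside |z| < 2
Step 5: g(z) = 106 is a nonzero constant with no zeros inside |z| < 2. Answer = 0

0


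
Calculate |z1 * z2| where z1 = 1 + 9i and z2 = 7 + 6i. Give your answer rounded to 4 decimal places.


Step 1: |z1| = sqrt(1^2 + 9^2) = sqrt(82)
Step 2: |z2| = sqrt(7^2 + 6^2) = sqrt(85)
Step 3: |z1*z2| = |z1|*|z2| = sqrt(82) * sqrt(85) = sqrt(82 * 85) = sqrt(6970)
Step 4: = 83.4865

83.4865
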